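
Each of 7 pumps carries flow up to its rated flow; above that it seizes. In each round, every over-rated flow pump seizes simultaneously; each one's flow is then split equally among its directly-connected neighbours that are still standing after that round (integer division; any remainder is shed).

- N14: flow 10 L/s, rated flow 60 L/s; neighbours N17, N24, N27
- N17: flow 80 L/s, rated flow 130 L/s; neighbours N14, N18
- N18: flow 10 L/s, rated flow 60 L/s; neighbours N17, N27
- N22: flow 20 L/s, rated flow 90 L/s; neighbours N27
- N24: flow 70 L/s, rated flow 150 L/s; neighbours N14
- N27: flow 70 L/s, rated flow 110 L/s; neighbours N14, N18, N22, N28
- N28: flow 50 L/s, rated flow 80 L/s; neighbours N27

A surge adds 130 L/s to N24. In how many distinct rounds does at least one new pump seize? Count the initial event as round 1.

Round 1 — N24 at 200 > 150. N24 seizes.
  N24 sheds 200 L/s to N14: 200 each.
    N14: 10+200 = 210 > 60
Round 2 — N14 seizes.
  N14 sheds 210 L/s to N17, N27: 105 each.
    N17: 80+105 = 185 > 130
    N27: 70+105 = 175 > 110
Round 3 — N17, N27 seize.
  N17 sheds 185 L/s to N18: 185 each.
    N18: 10+185 = 195 > 60
  N27 sheds 175 L/s to N18, N22, N28: 58 each (1 lost).
    N18: 195+58 = 253 > 60
    N22: 20+58 = 78 ≤ 90
    N28: 50+58 = 108 > 80
Round 4 — N18, N28 seize.
  N18 sheds 253 L/s: no online neighbours, lost.
  N28 sheds 108 L/s: no online neighbours, lost.
No further seizures.

4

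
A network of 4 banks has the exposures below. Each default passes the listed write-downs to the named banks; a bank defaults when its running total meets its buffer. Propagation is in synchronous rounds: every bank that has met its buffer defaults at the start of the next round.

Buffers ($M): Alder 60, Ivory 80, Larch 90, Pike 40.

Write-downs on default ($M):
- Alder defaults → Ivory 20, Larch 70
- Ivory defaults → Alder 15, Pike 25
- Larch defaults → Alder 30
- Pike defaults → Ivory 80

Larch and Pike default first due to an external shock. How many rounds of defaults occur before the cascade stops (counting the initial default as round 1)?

Round 1 — Larch, Pike default (initial).
  Alder: +30 → 30 < 60
  Ivory: +80 → 80 ≥ 80
Round 2 — Ivory defaults.
  Alder: +15 → 45 < 60
No further defaults.

2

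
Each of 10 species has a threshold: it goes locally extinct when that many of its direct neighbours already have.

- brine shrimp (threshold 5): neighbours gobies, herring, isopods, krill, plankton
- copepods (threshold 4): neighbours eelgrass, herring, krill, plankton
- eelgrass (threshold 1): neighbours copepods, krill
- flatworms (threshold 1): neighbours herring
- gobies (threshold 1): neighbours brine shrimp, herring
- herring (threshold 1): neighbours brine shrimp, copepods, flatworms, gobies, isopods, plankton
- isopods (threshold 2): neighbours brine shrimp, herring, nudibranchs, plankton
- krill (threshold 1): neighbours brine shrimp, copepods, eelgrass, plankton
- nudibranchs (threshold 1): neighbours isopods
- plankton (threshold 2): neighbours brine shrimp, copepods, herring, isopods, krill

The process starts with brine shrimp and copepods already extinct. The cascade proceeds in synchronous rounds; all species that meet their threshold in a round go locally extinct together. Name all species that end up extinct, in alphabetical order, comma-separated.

brine shrimp, copepods, eelgrass, flatworms, gobies, herring, isopods, krill, nudibranchs, plankton

Round 1 — brine shrimp, copepods go locally extinct (initial).
Round 2 — checking thresholds:
  eelgrass: 1 of 2 neighbours ≥ 1, goes locally extinct.
  gobies: 1 of 2 neighbours ≥ 1, goes locally extinct.
  herring: 2 of 6 neighbours ≥ 1, goes locally extinct.
  isopods: 1 of 4 neighbours < 2, below threshold.
  krill: 2 of 4 neighbours ≥ 1, goes locally extinct.
  plankton: 2 of 5 neighbours ≥ 2, goes locally extinct.
Round 3 — checking thresholds:
  flatworms: 1 of 1 neighbours ≥ 1, goes locally extinct.
  isopods: 3 of 4 neighbours ≥ 2, goes locally extinct.
Round 4 — checking thresholds:
  nudibranchs: 1 of 1 neighbours ≥ 1, goes locally extinct.
Round 5 — no new extinctions; cascade stops.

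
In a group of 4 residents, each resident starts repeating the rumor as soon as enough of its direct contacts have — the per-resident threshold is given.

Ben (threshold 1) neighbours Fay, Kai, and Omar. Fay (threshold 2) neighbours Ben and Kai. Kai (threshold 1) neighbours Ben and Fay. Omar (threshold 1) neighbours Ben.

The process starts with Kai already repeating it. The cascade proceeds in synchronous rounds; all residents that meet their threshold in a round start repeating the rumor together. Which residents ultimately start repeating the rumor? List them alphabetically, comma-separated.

Round 1 — Kai starts repeating the rumor (initial).
Round 2 — checking thresholds:
  Ben: 1 of 3 neighbours ≥ 1, starts repeating the rumor.
  Fay: 1 of 2 neighbours < 2, not yet.
Round 3 — checking thresholds:
  Fay: 2 of 2 neighbours ≥ 2, starts repeating the rumor.
  Omar: 1 of 1 neighbours ≥ 1, starts repeating the rumor.
Round 4 — no new spreads; cascade stops.

Ben, Fay, Kai, Omar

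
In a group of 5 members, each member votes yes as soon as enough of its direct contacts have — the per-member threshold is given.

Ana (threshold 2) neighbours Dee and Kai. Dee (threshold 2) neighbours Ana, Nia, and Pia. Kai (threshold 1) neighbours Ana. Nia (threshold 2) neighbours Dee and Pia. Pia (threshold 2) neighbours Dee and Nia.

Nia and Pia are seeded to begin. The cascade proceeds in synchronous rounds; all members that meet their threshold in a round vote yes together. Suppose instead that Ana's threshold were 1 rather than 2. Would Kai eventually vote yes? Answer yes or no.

yes

With Ana's threshold at 1:
Round 1 — Nia, Pia vote yes (initial).
Round 2 — checking thresholds:
  Dee: 2 of 3 neighbours ≥ 2, votes yes.
Round 3 — checking thresholds:
  Ana: 1 of 2 neighbours ≥ 1, votes yes.
Round 4 — checking thresholds:
  Kai: 1 of 1 neighbours ≥ 1, votes yes.
Round 5 — no new yes votes; cascade stops.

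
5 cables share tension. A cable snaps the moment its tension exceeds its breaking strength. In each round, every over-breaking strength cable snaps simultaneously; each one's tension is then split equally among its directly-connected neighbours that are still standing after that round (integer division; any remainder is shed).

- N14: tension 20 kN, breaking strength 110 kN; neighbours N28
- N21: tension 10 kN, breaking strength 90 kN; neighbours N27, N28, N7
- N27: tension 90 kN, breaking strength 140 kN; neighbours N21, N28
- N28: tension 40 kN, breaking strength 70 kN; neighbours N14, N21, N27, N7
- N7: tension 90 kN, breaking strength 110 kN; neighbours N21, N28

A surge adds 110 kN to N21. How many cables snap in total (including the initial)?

Round 1 — N21 at 120 > 90. N21 snaps.
  N21 sheds 120 kN to N27, N28, N7: 40 each.
    N27: 90+40 = 130 ≤ 140
    N28: 40+40 = 80 > 70
    N7: 90+40 = 130 > 110
Round 2 — N28, N7 snap.
  N28 sheds 80 kN to N14, N27: 40 each.
    N14: 20+40 = 60 ≤ 110
    N27: 130+40 = 170 > 140
  N7 sheds 130 kN: no online neighbours, lost.
Round 3 — N27 snaps.
  N27 sheds 170 kN: no online neighbours, lost.
No further breaks.

4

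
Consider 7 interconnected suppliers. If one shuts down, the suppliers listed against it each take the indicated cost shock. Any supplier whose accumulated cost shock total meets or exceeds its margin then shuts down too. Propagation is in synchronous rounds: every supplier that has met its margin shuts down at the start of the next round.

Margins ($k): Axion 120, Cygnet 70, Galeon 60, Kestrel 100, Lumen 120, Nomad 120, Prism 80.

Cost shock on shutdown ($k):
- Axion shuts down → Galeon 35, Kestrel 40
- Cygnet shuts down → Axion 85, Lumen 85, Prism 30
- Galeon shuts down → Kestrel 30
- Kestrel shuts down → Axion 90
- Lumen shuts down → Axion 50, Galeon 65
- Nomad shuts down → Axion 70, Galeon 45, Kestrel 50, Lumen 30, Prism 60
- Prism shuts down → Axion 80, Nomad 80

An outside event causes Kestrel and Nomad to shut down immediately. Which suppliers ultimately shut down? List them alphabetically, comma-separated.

Axion, Galeon, Kestrel, Nomad

Round 1 — Kestrel, Nomad shut down (initial).
  Axion: +90+70 → 160 ≥ 120
  Galeon: +45 → 45 < 60
  Lumen: +30 → 30 < 120
  Prism: +60 → 60 < 80
Round 2 — Axion shuts down.
  Galeon: +35 → 80 ≥ 60
Round 3 — Galeon shuts down.
No further shutdowns.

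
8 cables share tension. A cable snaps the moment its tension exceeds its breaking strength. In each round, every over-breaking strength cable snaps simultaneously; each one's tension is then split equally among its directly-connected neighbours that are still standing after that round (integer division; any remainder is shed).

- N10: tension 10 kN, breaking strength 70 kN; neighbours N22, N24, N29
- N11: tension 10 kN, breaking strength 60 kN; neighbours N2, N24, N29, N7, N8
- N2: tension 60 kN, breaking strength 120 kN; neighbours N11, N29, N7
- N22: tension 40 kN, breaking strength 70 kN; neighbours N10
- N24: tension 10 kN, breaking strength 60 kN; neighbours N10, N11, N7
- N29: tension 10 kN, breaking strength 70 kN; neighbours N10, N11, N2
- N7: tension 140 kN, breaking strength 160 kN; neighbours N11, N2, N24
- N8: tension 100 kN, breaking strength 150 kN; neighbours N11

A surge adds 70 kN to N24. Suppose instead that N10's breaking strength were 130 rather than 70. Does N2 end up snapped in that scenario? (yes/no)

yes

With N10's breaking strength at 130:
Round 1 — N24 at 80 > 60. N24 snaps.
  N24 sheds 80 kN to N10, N11, N7: 26 each (2 lost).
    N10: 10+26 = 36 ≤ 130
    N11: 10+26 = 36 ≤ 60
    N7: 140+26 = 166 > 160
Round 2 — N7 snaps.
  N7 sheds 166 kN to N11, N2: 83 each.
    N11: 36+83 = 119 > 60
    N2: 60+83 = 143 > 120
Round 3 — N11, N2 snap.
  N11 sheds 119 kN to N29, N8: 59 each (1 lost).
    N29: 10+59 = 69 ≤ 70
    N8: 100+59 = 159 > 150
  N2 sheds 143 kN to N29: 143 each.
    N29: 69+143 = 212 > 70
Round 4 — N29, N8 snap.
  N29 sheds 212 kN to N10: 212 each.
    N10: 36+212 = 248 > 130
  N8 sheds 159 kN: no online neighbours, lost.
Round 5 — N10 snaps.
  N10 sheds 248 kN to N22: 248 each.
    N22: 40+248 = 288 > 70
Round 6 — N22 snaps.
  N22 sheds 288 kN: no online neighbours, lost.
No further breaks.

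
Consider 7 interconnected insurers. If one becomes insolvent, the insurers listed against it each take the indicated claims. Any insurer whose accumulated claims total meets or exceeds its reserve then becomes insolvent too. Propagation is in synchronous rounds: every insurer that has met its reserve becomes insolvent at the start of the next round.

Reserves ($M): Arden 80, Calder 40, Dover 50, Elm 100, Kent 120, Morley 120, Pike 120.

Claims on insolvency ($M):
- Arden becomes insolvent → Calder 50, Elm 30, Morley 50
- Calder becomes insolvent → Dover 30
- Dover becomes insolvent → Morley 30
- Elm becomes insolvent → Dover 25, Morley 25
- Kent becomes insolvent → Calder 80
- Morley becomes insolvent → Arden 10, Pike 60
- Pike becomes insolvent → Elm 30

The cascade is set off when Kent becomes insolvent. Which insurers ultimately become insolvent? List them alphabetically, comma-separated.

Calder, Kent

Round 1 — Kent becomes insolvent (initial).
  Calder: +80 → 80 ≥ 40
Round 2 — Calder becomes insolvent.
  Dover: +30 → 30 < 50
No further insolvencies.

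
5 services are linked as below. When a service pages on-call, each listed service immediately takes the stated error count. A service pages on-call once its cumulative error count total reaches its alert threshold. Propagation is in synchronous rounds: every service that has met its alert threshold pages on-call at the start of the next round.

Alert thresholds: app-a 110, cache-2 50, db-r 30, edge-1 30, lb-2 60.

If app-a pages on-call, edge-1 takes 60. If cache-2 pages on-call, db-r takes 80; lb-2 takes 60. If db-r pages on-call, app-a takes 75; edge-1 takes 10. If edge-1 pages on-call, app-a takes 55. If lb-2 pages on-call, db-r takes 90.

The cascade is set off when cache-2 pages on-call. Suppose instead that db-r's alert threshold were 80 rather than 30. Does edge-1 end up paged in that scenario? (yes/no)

no

With db-r's alert threshold at 80:
Round 1 — cache-2 pages on-call (initial).
  db-r: +80 → 80 ≥ 80
  lb-2: +60 → 60 ≥ 60
Round 2 — db-r, lb-2 page on-call.
  app-a: +75 → 75 < 110
  edge-1: +10 → 10 < 30
No further pages.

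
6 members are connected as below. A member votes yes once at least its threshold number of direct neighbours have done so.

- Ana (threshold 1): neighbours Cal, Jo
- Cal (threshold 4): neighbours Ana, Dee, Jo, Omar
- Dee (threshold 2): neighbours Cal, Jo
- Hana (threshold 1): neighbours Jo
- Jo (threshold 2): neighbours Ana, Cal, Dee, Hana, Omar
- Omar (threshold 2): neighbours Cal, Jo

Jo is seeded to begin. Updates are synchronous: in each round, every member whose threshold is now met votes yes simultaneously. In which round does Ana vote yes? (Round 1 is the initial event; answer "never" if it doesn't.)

Round 1 — Jo votes yes (initial).
Round 2 — checking thresholds:
  Ana: 1 of 2 neighbours ≥ 1, votes yes.
  Cal: 1 of 4 neighbours < 4, holds.
  Dee: 1 of 2 neighbours < 2, holds.
  Hana: 1 of 1 neighbours ≥ 1, votes yes.
  Omar: 1 of 2 neighbours < 2, holds.
Round 3 — no new yes votes; cascade stops.

2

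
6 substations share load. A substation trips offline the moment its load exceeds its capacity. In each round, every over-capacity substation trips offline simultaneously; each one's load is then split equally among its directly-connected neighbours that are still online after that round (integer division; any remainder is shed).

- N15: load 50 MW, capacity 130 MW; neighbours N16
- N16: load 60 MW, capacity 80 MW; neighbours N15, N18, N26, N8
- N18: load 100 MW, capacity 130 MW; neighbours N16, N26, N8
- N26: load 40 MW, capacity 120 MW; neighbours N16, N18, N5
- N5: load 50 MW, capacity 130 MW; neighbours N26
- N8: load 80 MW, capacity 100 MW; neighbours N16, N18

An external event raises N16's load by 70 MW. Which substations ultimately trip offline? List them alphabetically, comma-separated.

Round 1 — N16 at 130 > 80. N16 trips offline.
  N16 sheds 130 MW to N15, N18, N26, N8: 32 each (2 lost).
    N15: 50+32 = 82 ≤ 130
    N18: 100+32 = 132 > 130
    N26: 40+32 = 72 ≤ 120
    N8: 80+32 = 112 > 100
Round 2 — N18, N8 trip offline.
  N18 sheds 132 MW to N26: 132 each.
    N26: 72+132 = 204 > 120
  N8 sheds 112 MW: no online neighbours, lost.
Round 3 — N26 trips offline.
  N26 sheds 204 MW to N5: 204 each.
    N5: 50+204 = 254 > 130
Round 4 — N5 trips offline.
  N5 sheds 254 MW: no online neighbours, lost.
No further trips.

N16, N18, N26, N5, N8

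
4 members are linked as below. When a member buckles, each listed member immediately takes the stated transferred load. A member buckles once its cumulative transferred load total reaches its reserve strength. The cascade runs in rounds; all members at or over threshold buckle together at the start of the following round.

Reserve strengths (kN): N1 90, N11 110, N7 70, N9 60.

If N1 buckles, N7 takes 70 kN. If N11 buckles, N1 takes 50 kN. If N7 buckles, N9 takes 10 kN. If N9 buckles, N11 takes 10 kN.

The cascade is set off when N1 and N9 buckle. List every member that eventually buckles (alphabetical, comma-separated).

N1, N7, N9

Round 1 — N1, N9 buckle (initial).
  N11: +10 → 10 < 110
  N7: +70 → 70 ≥ 70
Round 2 — N7 buckles.
No further bucklings.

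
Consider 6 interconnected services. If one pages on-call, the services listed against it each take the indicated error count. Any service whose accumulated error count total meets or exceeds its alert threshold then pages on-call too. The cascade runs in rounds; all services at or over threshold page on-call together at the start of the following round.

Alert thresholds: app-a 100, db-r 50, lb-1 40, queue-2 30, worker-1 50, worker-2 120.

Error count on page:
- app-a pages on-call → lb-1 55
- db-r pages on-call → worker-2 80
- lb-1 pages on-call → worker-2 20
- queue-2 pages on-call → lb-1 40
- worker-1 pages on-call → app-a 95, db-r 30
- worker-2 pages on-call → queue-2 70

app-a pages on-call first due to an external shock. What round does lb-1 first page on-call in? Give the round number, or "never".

2

Round 1 — app-a pages on-call (initial).
  lb-1: +55 → 55 ≥ 40
Round 2 — lb-1 pages on-call.
  worker-2: +20 → 20 < 120
No further pages.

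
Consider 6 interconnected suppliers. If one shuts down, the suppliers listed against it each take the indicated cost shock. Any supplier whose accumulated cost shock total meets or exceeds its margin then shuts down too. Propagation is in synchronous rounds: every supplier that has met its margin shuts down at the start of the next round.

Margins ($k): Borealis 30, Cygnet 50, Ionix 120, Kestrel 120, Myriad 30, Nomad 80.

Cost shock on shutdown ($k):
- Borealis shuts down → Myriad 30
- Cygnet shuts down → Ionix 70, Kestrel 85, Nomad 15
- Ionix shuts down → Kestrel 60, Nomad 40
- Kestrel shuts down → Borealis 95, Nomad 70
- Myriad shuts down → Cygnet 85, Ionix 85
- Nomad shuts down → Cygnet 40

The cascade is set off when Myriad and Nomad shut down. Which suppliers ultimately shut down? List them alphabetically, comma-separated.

Borealis, Cygnet, Ionix, Kestrel, Myriad, Nomad

Round 1 — Myriad, Nomad shut down (initial).
  Cygnet: +85+40 → 125 ≥ 50
  Ionix: +85 → 85 < 120
Round 2 — Cygnet shuts down.
  Ionix: +70 → 155 ≥ 120
  Kestrel: +85 → 85 < 120
Round 3 — Ionix shuts down.
  Kestrel: +60 → 145 ≥ 120
Round 4 — Kestrel shuts down.
  Borealis: +95 → 95 ≥ 30
Round 5 — Borealis shuts down.
No further shutdowns.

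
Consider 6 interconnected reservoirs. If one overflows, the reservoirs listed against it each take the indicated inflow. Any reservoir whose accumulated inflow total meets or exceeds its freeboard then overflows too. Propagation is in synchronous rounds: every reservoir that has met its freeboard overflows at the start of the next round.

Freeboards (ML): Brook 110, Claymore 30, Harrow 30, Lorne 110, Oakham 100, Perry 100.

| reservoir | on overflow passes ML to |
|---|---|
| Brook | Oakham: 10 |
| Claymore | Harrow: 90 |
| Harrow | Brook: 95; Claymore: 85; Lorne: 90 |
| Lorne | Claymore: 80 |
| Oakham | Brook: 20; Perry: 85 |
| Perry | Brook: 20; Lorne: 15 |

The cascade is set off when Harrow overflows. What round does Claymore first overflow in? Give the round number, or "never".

2

Round 1 — Harrow overflows (initial).
  Brook: +95 → 95 < 110
  Claymore: +85 → 85 ≥ 30
  Lorne: +90 → 90 < 110
Round 2 — Claymore overflows.
No further overflows.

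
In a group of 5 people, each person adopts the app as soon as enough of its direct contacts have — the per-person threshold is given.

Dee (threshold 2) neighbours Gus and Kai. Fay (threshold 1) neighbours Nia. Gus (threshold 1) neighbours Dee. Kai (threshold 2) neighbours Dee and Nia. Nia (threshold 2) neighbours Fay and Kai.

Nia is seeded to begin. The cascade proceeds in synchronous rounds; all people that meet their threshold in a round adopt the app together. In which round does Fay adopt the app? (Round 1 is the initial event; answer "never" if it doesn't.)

2

Round 1 — Nia adopts the app (initial).
Round 2 — checking thresholds:
  Fay: 1 of 1 neighbours ≥ 1, adopts the app.
  Kai: 1 of 2 neighbours < 2, not yet.
Round 3 — no new adoptions; cascade stops.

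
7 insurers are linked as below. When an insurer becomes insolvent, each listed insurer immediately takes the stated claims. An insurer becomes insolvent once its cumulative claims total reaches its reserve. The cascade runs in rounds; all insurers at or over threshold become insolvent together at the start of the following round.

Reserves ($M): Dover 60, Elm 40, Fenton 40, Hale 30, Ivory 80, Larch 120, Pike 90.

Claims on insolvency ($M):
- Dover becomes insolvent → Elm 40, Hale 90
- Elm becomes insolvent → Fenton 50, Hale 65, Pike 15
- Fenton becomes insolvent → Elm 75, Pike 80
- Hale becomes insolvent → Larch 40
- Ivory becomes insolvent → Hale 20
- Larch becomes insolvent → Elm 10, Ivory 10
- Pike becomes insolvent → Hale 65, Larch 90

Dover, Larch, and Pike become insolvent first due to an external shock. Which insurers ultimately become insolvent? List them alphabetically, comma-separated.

Dover, Elm, Fenton, Hale, Larch, Pike

Round 1 — Dover, Larch, Pike become insolvent (initial).
  Elm: +40+10 → 50 ≥ 40
  Hale: +90+65 → 155 ≥ 30
  Ivory: +10 → 10 < 80
Round 2 — Elm, Hale become insolvent.
  Fenton: +50 → 50 ≥ 40
Round 3 — Fenton becomes insolvent.
No further insolvencies.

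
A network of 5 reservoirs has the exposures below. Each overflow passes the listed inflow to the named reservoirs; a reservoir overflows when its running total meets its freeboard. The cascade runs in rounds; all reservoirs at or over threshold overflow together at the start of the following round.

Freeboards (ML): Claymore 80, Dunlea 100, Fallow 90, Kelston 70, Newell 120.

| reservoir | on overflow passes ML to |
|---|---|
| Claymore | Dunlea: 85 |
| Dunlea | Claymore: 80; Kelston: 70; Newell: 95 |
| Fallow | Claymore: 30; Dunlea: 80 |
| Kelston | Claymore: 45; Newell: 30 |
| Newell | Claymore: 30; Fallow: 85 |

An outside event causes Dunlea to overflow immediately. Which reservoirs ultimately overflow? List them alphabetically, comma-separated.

Round 1 — Dunlea overflows (initial).
  Claymore: +80 → 80 ≥ 80
  Kelston: +70 → 70 ≥ 70
  Newell: +95 → 95 < 120
Round 2 — Claymore, Kelston overflow.
  Newell: +30 → 125 ≥ 120
Round 3 — Newell overflows.
  Fallow: +85 → 85 < 90
No further overflows.

Claymore, Dunlea, Kelston, Newell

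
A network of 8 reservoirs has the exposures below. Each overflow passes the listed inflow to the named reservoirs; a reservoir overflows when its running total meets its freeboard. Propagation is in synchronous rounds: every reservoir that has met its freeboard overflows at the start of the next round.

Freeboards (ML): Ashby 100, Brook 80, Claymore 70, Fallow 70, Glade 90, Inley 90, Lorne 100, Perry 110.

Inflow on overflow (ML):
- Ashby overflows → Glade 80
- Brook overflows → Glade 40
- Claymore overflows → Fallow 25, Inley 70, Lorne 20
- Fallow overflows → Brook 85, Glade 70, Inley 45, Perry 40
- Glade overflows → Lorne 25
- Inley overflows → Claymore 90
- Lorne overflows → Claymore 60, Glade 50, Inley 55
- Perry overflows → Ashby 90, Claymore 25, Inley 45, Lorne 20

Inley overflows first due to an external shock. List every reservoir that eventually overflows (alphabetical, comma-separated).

Round 1 — Inley overflows (initial).
  Claymore: +90 → 90 ≥ 70
Round 2 — Claymore overflows.
  Fallow: +25 → 25 < 70
  Lorne: +20 → 20 < 100
No further overflows.

Claymore, Inley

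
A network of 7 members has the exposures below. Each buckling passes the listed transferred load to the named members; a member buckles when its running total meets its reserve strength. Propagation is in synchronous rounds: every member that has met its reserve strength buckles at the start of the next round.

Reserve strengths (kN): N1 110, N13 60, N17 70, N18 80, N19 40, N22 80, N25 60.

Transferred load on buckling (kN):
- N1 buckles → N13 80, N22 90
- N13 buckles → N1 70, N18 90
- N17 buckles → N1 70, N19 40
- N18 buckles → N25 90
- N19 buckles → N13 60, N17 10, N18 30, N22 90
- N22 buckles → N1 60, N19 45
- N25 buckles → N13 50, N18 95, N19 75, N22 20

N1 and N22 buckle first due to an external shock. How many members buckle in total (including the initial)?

6

Round 1 — N1, N22 buckle (initial).
  N13: +80 → 80 ≥ 60
  N19: +45 → 45 ≥ 40
Round 2 — N13, N19 buckle.
  N17: +10 → 10 < 70
  N18: +90+30 → 120 ≥ 80
Round 3 — N18 buckles.
  N25: +90 → 90 ≥ 60
Round 4 — N25 buckles.
No further bucklings.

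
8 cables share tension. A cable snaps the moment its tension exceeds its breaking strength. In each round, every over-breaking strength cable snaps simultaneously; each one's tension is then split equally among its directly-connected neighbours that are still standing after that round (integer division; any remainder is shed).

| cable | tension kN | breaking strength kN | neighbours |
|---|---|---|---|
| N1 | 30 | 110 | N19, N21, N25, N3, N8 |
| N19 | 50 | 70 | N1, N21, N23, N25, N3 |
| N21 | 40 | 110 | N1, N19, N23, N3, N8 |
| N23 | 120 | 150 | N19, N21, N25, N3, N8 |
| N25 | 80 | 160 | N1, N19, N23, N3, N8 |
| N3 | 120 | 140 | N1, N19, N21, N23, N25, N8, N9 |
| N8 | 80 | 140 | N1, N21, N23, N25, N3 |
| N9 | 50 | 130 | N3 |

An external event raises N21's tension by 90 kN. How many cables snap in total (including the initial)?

Round 1 — N21 at 130 > 110. N21 snaps.
  N21 sheds 130 kN to N1, N19, N23, N3, N8: 26 each.
    N1: 30+26 = 56 ≤ 110
    N19: 50+26 = 76 > 70
    N23: 120+26 = 146 ≤ 150
    N3: 120+26 = 146 > 140
    N8: 80+26 = 106 ≤ 140
Round 2 — N19, N3 snap.
  N19 sheds 76 kN to N1, N23, N25: 25 each (1 lost).
    N1: 56+25 = 81 ≤ 110
    N23: 146+25 = 171 > 150
    N25: 80+25 = 105 ≤ 160
  N3 sheds 146 kN to N1, N23, N25, N8, N9: 29 each (1 lost).
    N1: 81+29 = 110 ≤ 110
    N23: 171+29 = 200 > 150
    N25: 105+29 = 134 ≤ 160
    N8: 106+29 = 135 ≤ 140
    N9: 50+29 = 79 ≤ 130
Round 3 — N23 snaps.
  N23 sheds 200 kN to N25, N8: 100 each.
    N25: 134+100 = 234 > 160
    N8: 135+100 = 235 > 140
Round 4 — N25, N8 snap.
  N25 sheds 234 kN to N1: 234 each.
    N1: 110+234 = 344 > 110
  N8 sheds 235 kN to N1: 235 each.
    N1: 344+235 = 579 > 110
Round 5 — N1 snaps.
  N1 sheds 579 kN: no online neighbours, lost.
No further breaks.

7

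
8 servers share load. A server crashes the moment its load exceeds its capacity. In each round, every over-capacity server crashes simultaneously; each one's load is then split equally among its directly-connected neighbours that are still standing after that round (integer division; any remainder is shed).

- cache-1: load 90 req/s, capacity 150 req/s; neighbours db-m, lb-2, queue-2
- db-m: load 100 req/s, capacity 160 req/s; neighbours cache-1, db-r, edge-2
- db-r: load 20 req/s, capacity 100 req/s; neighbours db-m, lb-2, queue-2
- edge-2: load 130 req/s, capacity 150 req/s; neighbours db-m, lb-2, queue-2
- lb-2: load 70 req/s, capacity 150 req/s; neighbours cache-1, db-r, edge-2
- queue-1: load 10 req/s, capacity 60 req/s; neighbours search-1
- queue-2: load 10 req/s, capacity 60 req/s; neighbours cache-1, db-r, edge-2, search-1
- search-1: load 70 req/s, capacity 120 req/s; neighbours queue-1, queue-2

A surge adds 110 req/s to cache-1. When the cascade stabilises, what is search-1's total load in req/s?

Round 1 — cache-1 at 200 > 150. cache-1 crashes.
  cache-1 sheds 200 req/s to db-m, lb-2, queue-2: 66 each (2 lost).
    db-m: 100+66 = 166 > 160
    lb-2: 70+66 = 136 ≤ 150
    queue-2: 10+66 = 76 > 60
Round 2 — db-m, queue-2 crash.
  db-m sheds 166 req/s to db-r, edge-2: 83 each.
    db-r: 20+83 = 103 > 100
    edge-2: 130+83 = 213 > 150
  queue-2 sheds 76 req/s to db-r, edge-2, search-1: 25 each (1 lost).
    db-r: 103+25 = 128 > 100
    edge-2: 213+25 = 238 > 150
    search-1: 70+25 = 95 ≤ 120
Round 3 — db-r, edge-2 crash.
  db-r sheds 128 req/s to lb-2: 128 each.
    lb-2: 136+128 = 264 > 150
  edge-2 sheds 238 req/s to lb-2: 238 each.
    lb-2: 264+238 = 502 > 150
Round 4 — lb-2 crashes.
  lb-2 sheds 502 req/s: no online neighbours, lost.
No further crashes.

95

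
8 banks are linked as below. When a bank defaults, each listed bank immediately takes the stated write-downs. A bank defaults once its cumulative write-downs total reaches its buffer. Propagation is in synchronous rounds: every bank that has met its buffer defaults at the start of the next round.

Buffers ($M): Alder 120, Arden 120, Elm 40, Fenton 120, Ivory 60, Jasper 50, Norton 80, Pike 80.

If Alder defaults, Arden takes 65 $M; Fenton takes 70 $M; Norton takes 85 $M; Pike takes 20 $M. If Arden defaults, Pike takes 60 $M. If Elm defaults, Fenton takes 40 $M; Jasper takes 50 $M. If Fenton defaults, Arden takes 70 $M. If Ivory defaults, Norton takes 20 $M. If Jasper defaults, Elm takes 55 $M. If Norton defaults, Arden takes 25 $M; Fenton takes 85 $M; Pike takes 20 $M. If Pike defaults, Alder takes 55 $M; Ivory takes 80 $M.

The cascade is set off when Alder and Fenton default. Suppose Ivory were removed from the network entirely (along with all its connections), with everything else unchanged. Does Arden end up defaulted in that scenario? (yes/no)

yes

With Ivory removed:
Round 1 — Alder, Fenton default (initial).
  Arden: +65+70 → 135 ≥ 120
  Norton: +85 → 85 ≥ 80
  Pike: +20 → 20 < 80
Round 2 — Arden, Norton default.
  Pike: +60+20 → 100 ≥ 80
Round 3 — Pike defaults.
No further defaults.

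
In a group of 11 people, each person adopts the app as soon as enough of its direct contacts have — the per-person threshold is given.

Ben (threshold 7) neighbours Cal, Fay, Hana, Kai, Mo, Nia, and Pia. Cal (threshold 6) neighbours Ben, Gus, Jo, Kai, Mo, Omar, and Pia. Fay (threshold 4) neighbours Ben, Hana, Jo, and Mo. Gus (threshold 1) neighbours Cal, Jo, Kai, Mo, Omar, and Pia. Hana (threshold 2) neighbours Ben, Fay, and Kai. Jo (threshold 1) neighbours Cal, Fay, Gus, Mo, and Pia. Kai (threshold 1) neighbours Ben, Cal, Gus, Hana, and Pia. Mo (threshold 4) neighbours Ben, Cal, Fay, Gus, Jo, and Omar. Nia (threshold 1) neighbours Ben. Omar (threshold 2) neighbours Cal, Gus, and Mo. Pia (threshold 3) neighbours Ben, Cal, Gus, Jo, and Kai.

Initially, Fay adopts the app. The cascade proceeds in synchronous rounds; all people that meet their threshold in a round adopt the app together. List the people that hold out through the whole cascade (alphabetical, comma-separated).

Ben, Cal, Mo, Nia, Omar

Round 1 — Fay adopts the app (initial).
Round 2 — checking thresholds:
  Ben: 1 of 7 neighbours < 7, not yet.
  Hana: 1 of 3 neighbours < 2, not yet.
  Jo: 1 of 5 neighbours ≥ 1, adopts the app.
  Mo: 1 of 6 neighbours < 4, not yet.
Round 3 — checking thresholds:
  Ben: 1 of 7 neighbours < 7, not yet.
  Cal: 1 of 7 neighbours < 6, not yet.
  Gus: 1 of 6 neighbours ≥ 1, adopts the app.
  Hana: 1 of 3 neighbours < 2, not yet.
  Mo: 2 of 6 neighbours < 4, not yet.
  Pia: 1 of 5 neighbours < 3, not yet.
Round 4 — checking thresholds:
  Ben: 1 of 7 neighbours < 7, not yet.
  Cal: 2 of 7 neighbours < 6, not yet.
  Hana: 1 of 3 neighbours < 2, not yet.
  Kai: 1 of 5 neighbours ≥ 1, adopts the app.
  Mo: 3 of 6 neighbours < 4, not yet.
  Omar: 1 of 3 neighbours < 2, not yet.
  Pia: 2 of 5 neighbours < 3, not yet.
Round 5 — checking thresholds:
  Ben: 2 of 7 neighbours < 7, not yet.
  Cal: 3 of 7 neighbours < 6, not yet.
  Hana: 2 of 3 neighbours ≥ 2, adopts the app.
  Mo: 3 of 6 neighbours < 4, not yet.
  Omar: 1 of 3 neighbours < 2, not yet.
  Pia: 3 of 5 neighbours ≥ 3, adopts the app.
Round 6 — no new adoptions; cascade stops.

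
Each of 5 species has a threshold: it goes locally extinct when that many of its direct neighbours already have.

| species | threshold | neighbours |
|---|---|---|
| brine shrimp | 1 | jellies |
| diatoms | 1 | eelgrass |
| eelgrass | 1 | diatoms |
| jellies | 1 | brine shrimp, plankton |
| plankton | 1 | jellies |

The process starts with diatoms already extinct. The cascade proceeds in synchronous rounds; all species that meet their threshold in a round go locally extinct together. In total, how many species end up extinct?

Round 1 — diatoms goes locally extinct (initial).
Round 2 — checking thresholds:
  eelgrass: 1 of 1 neighbours ≥ 1, goes locally extinct.
Round 3 — no new extinctions; cascade stops.

2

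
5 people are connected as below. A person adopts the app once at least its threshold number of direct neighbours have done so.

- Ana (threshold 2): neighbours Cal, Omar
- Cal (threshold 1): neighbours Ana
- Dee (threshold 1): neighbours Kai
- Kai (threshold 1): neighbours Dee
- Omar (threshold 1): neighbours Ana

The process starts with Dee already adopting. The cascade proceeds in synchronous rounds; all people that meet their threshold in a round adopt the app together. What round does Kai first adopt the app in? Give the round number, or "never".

Round 1 — Dee adopts the app (initial).
Round 2 — checking thresholds:
  Kai: 1 of 1 neighbours ≥ 1, adopts the app.
Round 3 — no new adoptions; cascade stops.

2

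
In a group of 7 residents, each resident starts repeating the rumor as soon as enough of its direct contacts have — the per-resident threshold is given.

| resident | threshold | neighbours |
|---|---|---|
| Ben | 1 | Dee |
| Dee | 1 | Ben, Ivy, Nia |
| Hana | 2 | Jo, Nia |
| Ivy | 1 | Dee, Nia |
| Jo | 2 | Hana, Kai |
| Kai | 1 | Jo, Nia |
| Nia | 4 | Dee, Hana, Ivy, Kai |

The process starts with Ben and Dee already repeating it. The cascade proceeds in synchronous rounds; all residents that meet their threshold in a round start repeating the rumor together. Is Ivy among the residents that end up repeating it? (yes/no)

yes

Round 1 — Ben, Dee start repeating the rumor (initial).
Round 2 — checking thresholds:
  Ivy: 1 of 2 neighbours ≥ 1, starts repeating the rumor.
  Nia: 1 of 4 neighbours < 4, below threshold.
Round 3 — no new spreads; cascade stops.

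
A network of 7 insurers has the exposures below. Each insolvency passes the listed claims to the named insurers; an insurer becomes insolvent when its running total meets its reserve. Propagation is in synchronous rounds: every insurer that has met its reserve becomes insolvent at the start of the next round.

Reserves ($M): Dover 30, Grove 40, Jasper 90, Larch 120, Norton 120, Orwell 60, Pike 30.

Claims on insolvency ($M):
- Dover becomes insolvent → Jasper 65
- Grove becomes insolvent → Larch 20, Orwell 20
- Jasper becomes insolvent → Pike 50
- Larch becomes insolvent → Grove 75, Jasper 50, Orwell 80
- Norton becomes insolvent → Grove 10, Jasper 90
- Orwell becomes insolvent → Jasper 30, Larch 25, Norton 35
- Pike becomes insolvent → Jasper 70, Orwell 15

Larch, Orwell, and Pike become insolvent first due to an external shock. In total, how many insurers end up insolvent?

5

Round 1 — Larch, Orwell, Pike become insolvent (initial).
  Grove: +75 → 75 ≥ 40
  Jasper: +50+30+70 → 150 ≥ 90
  Norton: +35 → 35 < 120
Round 2 — Grove, Jasper become insolvent.
No further insolvencies.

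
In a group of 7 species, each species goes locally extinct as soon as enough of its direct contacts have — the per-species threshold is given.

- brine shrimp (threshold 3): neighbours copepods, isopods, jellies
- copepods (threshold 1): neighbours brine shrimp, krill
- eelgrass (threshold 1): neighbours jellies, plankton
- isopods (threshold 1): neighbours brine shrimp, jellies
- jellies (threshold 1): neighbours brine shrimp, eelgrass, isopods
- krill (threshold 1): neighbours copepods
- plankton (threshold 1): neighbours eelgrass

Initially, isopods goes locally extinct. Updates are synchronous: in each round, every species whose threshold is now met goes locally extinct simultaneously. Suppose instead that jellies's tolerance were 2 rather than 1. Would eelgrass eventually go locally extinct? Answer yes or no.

With jellies's tolerance at 2:
Round 1 — isopods goes locally extinct (initial).
Round 2 — no new extinctions; cascade stops.

no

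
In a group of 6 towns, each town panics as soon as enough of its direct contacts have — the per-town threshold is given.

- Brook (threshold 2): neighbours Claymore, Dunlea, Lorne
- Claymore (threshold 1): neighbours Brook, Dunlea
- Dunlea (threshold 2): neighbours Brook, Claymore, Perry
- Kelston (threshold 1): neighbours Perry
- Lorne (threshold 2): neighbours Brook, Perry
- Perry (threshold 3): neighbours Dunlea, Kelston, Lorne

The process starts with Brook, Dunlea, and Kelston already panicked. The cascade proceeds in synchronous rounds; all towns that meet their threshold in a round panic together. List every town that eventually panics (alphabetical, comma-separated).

Brook, Claymore, Dunlea, Kelston

Round 1 — Brook, Dunlea, Kelston panic (initial).
Round 2 — checking thresholds:
  Claymore: 2 of 2 neighbours ≥ 1, panics.
  Lorne: 1 of 2 neighbours < 2, below threshold.
  Perry: 2 of 3 neighbours < 3, below threshold.
Round 3 — no new panics; cascade stops.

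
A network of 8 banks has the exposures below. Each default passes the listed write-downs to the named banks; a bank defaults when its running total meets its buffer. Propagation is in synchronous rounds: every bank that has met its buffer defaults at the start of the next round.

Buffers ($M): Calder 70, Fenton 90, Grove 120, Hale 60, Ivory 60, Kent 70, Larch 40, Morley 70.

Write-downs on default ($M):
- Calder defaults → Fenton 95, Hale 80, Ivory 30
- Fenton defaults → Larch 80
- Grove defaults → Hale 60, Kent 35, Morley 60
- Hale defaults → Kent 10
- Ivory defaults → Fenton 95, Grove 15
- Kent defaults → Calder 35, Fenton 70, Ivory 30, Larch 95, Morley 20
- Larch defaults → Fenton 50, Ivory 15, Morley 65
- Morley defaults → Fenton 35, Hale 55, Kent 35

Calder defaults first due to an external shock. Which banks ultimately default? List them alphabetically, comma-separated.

Round 1 — Calder defaults (initial).
  Fenton: +95 → 95 ≥ 90
  Hale: +80 → 80 ≥ 60
  Ivory: +30 → 30 < 60
Round 2 — Fenton, Hale default.
  Kent: +10 → 10 < 70
  Larch: +80 → 80 ≥ 40
Round 3 — Larch defaults.
  Ivory: +15 → 45 < 60
  Morley: +65 → 65 < 70
No further defaults.

Calder, Fenton, Hale, Larch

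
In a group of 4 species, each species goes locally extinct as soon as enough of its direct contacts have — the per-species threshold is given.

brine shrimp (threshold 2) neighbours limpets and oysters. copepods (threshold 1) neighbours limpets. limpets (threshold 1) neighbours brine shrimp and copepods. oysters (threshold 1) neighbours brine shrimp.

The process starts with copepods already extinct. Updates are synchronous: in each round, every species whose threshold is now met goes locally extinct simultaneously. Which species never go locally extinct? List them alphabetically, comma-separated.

Round 1 — copepods goes locally extinct (initial).
Round 2 — checking thresholds:
  limpets: 1 of 2 neighbours ≥ 1, goes locally extinct.
Round 3 — no new extinctions; cascade stops.

brine shrimp, oysters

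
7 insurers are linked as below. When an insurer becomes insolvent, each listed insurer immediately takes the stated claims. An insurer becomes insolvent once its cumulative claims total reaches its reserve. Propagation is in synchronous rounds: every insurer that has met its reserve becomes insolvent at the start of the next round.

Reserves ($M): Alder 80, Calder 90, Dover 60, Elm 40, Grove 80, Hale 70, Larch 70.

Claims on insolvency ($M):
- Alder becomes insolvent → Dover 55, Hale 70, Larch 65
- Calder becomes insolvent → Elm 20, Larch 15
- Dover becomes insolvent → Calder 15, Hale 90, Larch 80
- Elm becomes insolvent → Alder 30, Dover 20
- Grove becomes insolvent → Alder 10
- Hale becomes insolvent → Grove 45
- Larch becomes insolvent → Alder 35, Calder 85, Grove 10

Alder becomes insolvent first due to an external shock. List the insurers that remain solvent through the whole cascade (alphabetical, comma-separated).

Calder, Dover, Elm, Grove, Larch

Round 1 — Alder becomes insolvent (initial).
  Dover: +55 → 55 < 60
  Hale: +70 → 70 ≥ 70
  Larch: +65 → 65 < 70
Round 2 — Hale becomes insolvent.
  Grove: +45 → 45 < 80
No further insolvencies.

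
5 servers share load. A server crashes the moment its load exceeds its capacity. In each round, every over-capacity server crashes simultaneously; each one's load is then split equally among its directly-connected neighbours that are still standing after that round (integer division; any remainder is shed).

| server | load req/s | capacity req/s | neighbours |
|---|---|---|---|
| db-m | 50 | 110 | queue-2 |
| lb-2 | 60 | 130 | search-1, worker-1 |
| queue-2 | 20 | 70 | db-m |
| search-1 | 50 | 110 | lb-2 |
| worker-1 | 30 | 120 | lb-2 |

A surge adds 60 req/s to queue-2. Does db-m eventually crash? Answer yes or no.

yes

Round 1 — queue-2 at 80 > 70. queue-2 crashes.
  queue-2 sheds 80 req/s to db-m: 80 each.
    db-m: 50+80 = 130 > 110
Round 2 — db-m crashes.
  db-m sheds 130 req/s: no online neighbours, lost.
No further crashes.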